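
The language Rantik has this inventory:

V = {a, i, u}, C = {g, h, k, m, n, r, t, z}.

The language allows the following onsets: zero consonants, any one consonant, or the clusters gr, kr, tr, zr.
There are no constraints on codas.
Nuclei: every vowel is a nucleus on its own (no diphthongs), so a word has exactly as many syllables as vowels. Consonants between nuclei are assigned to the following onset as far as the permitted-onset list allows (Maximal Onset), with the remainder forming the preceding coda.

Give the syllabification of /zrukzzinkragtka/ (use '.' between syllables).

zrukz.zin.kragt.ka

Vowels present: u, i, a, a; each is a nucleus, giving 4 syllables.
Between /u/ (V1) and /i/ (V2): /kzz/; trying suffixes from longest down, /z/ is the first permitted one, so coda /kz/ | onset /z/.
Between /i/ (V2) and /a/ (V3): /nkr/; trying suffixes from longest down, /kr/ is the first permitted one, so coda /n/ | onset /kr/.
Between /a/ (V3) and /a/ (V4): cluster /gtk/ — the longest permitted-onset suffix is /k/; onset = /k/, preceding coda = /gt/.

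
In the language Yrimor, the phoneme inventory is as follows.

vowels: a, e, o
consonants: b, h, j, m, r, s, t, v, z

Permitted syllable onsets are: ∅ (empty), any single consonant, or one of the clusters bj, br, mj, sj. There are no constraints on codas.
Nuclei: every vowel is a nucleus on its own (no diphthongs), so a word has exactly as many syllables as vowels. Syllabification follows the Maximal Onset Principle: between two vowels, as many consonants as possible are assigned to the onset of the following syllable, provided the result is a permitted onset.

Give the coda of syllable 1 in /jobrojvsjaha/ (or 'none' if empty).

Nuclei (vowels): o, o, a, a → 4 syllables.
/o…o/ gap (V1→V2): cluster /br/ — /br/ is itself a permitted onset, so the whole cluster goes right; preceding coda = ∅.
/o…a/ gap (V2→V3): /jvsj/ splits as /jv/ + /sj/ (/sj/ is the longest suffix that is a licit onset).
/a…a/ gap (V3→V4): just /h/ — single C goes to the following onset.
So the parse is jo.brojv.sja.ha.
Syllable 1 is /jo/: onset /j/, nucleus /o/, coda ∅.

none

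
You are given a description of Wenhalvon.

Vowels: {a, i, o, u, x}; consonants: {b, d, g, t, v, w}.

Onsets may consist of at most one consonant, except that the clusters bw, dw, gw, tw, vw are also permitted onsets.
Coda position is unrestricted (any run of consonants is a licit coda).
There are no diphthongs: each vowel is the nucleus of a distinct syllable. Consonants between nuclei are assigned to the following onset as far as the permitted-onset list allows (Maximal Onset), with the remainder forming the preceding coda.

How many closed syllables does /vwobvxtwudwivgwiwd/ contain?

3

Vowels present: o, x, u, i, i; each is a nucleus, giving 5 syllables.
/o…x/ gap (V1→V2): /bv/ splits as /b/ + /v/ (/v/ is the longest suffix that is a licit onset).
/x…u/ gap (V2→V3): /tw/ — entire cluster is a permitted onset → onset /tw/, coda ∅.
/u…i/ gap (V3→V4): /dw/ is a licit onset in full, so it all attaches to the next syllable.
/i…i/ gap (V4→V5): /vgw/ — longest licit onset from the right is /gw/, leaving /v/ as coda.
Syllabification: vwob.vx.twu.dwiv.gwiwd.
Classifying each syllable: /vwob/ (closed), /vx/ (open), /twu/ (open), /dwiv/ (closed), /gwiwd/ (closed).
Closed syllables: 3.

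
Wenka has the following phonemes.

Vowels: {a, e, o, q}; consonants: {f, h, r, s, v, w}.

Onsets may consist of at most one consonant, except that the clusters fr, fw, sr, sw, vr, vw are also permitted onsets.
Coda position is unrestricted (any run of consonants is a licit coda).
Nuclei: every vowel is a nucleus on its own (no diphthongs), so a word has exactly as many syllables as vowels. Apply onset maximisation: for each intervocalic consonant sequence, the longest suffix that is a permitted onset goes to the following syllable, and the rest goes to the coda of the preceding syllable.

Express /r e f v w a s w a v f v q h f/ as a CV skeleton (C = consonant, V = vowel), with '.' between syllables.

CVC.CCV.CCVCC.CVCC

Vowels present: e, a, a, q; each is a nucleus, giving 4 syllables.
Between /e/ (V1) and /a/ (V2): /fvw/ — longest licit onset from the right is /vw/, leaving /f/ as coda.
Between /a/ (V2) and /a/ (V3): /sw/ is a licit onset in full, so it all attaches to the next syllable.
Between /a/ (V3) and /q/ (V4): /vfv/ splits as /vf/ + /v/ (/v/ is the longest suffix that is a licit onset).
Syllabification: ref.vwa.swavf.vqhf.
Mapping each syllable to C/V: /ref/ → CVC, /vwa/ → CCV, /swavf/ → CCVCC, /vqhf/ → CVCC.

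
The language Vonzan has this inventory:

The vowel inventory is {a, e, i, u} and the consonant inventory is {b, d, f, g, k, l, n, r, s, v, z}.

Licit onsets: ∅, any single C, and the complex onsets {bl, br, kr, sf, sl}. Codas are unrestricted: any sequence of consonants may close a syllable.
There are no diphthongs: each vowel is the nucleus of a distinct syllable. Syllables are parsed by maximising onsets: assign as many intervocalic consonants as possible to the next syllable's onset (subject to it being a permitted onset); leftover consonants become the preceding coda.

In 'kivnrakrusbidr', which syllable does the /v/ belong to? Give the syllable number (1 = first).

1

Vowels present: i, a, u, i; each is a nucleus, giving 4 syllables.
Between /i/ (V1) and /a/ (V2): /vnr/ — longest licit onset from the right is /r/, leaving /vn/ as coda.
Between /a/ (V2) and /u/ (V3): /kr/ — entire cluster is a permitted onset → onset /kr/, coda ∅.
Between /u/ (V3) and /i/ (V4): cluster /sb/ — the longest permitted-onset suffix is /b/; onset = /b/, preceding coda = /s/.
Syllabification: kivn.ra.krus.bidr.
The /v/ is in the coda of syllable 1 (/kivn/).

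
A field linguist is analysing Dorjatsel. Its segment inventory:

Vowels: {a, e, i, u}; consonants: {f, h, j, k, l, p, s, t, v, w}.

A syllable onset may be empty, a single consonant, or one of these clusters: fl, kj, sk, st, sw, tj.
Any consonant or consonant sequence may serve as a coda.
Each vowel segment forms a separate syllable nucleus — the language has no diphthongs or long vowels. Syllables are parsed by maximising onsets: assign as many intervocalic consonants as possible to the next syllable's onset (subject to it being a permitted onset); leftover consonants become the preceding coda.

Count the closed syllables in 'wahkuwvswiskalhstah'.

4

Nuclei (vowels): a, u, i, a, a → 5 syllables.
σ1/σ2 boundary: /hk/; trying suffixes from longest down, /k/ is the first permitted one, so coda /h/ | onset /k/.
σ2/σ3 boundary: /wvsw/ — longest licit onset from the right is /sw/, leaving /wv/ as coda.
σ3/σ4 boundary: /sk/ is a licit onset in full, so it all attaches to the next syllable.
σ4/σ5 boundary: /lhst/; trying suffixes from longest down, /st/ is the first permitted one, so coda /lh/ | onset /st/.
Putting it together: wah.kuwv.swi.skalh.stah.
Classifying each syllable: /wah/ (closed), /kuwv/ (closed), /swi/ (open), /skalh/ (closed), /stah/ (closed).
Closed syllables: 4.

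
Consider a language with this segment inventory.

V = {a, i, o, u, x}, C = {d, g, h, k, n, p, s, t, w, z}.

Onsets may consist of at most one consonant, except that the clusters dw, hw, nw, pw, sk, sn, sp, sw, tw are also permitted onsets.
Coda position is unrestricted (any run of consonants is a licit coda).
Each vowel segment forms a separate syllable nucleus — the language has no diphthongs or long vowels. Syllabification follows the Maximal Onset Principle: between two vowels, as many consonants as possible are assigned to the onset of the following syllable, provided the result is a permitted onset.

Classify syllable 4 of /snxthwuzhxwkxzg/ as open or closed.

The vowels are x, u, x, x — 4 nuclei, so 4 syllables.
σ1/σ2 boundary: /thw/ splits as /t/ + /hw/ (/hw/ is the longest suffix that is a licit onset).
σ2/σ3 boundary: /zh/ — longest licit onset from the right is /h/, leaving /z/ as coda.
σ3/σ4 boundary: /wk/ — longest licit onset from the right is /k/, leaving /w/ as coda.
Result: snxt.hwuz.hxw.kxzg.
Syllable 4 is /kxzg/ with coda /zg/, so it is closed.

closed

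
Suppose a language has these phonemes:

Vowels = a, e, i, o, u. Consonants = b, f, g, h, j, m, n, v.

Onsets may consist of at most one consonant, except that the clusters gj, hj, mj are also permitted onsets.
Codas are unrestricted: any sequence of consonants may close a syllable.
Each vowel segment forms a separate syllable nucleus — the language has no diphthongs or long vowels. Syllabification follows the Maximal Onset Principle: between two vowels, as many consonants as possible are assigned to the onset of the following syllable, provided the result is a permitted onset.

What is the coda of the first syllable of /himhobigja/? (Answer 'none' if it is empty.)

m

Vowels present: i, o, i, a; each is a nucleus, giving 4 syllables.
σ1/σ2 boundary: /mh/ — longest licit onset from the right is /h/, leaving /m/ as coda.
σ2/σ3 boundary: /b/ is a single consonant, so it becomes the next onset.
σ3/σ4 boundary: /gj/ — entire cluster is a permitted onset → onset /gj/, coda ∅.
So the parse is him.ho.bi.gja.
Syllable 1 is /him/: onset /h/, nucleus /i/, coda /m/.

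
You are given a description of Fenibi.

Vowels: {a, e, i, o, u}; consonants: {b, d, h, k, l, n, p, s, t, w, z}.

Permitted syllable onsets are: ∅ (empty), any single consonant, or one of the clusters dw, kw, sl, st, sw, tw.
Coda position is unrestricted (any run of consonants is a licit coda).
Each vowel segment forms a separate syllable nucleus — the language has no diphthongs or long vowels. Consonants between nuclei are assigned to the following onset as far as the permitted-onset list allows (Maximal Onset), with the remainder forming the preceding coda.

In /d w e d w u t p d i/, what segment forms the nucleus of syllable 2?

Nuclei (vowels): e, u, i → 3 syllables.
The second nucleus (vowel 2 from the left) is /u/.

u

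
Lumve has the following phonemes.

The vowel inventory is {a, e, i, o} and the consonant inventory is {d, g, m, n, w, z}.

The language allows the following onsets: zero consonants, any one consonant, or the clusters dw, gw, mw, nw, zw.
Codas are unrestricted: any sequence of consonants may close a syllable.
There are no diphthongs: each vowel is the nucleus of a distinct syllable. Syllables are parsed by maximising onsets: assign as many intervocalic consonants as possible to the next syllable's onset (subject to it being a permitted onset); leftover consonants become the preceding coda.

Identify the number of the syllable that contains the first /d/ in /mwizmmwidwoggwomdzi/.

3

Nuclei (vowels): i, i, o, o, i → 5 syllables.
/i…i/ gap (V1→V2): /zmmw/; trying suffixes from longest down, /mw/ is the first permitted one, so coda /zm/ | onset /mw/.
/i…o/ gap (V2→V3): cluster /dw/ — /dw/ is itself a permitted onset, so the whole cluster goes right; preceding coda = ∅.
/o…o/ gap (V3→V4): cluster /ggw/ — the longest permitted-onset suffix is /gw/; onset = /gw/, preceding coda = /g/.
/o…i/ gap (V4→V5): /mdz/ — longest licit onset from the right is /z/, leaving /md/ as coda.
Putting it together: mwizm.mwi.dwog.gwomd.zi.
The first /d/ is in the onset of syllable 3 (/dwog/).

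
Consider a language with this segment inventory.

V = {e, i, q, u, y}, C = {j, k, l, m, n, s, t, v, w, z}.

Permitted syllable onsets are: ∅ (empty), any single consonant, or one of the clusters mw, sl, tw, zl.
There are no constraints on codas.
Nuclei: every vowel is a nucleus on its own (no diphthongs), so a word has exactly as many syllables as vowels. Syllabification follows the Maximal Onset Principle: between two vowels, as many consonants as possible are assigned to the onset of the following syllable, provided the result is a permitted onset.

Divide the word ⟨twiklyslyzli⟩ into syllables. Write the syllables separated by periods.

The vowels are i, y, y, i — 4 nuclei, so 4 syllables.
σ1/σ2 boundary: /kl/ — longest licit onset from the right is /l/, leaving /k/ as coda.
σ2/σ3 boundary: /sl/ — entire cluster is a permitted onset → onset /sl/, coda ∅.
σ3/σ4 boundary: cluster /zl/ — /zl/ is itself a permitted onset, so the whole cluster goes right; preceding coda = ∅.

twik.ly.sly.zli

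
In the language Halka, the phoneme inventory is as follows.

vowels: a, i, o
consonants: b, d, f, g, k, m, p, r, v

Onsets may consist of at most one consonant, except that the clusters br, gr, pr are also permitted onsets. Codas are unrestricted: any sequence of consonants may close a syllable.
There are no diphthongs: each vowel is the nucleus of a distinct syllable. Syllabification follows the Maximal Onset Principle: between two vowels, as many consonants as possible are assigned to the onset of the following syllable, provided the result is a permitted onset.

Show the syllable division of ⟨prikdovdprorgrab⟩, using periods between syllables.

Vowels present: i, o, o, a; each is a nucleus, giving 4 syllables.
Between /i/ (V1) and /o/ (V2): /kd/ — longest licit onset from the right is /d/, leaving /k/ as coda.
Between /o/ (V2) and /o/ (V3): /vdpr/ — longest licit onset from the right is /pr/, leaving /vd/ as coda.
Between /o/ (V3) and /a/ (V4): cluster /rgr/ — the longest permitted-onset suffix is /gr/; onset = /gr/, preceding coda = /r/.

prik.dovd.pror.grab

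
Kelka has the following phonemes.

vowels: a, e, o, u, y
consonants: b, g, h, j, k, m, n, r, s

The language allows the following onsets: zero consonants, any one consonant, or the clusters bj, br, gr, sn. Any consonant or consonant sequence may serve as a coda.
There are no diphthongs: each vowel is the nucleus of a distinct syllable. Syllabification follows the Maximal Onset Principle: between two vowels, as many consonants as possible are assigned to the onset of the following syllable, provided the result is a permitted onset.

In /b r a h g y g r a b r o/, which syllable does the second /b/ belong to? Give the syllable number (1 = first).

Nuclei (vowels): a, y, a, o → 4 syllables.
V1 /a/ – V2 /y/: /hg/; trying suffixes from longest down, /g/ is the first permitted one, so coda /h/ | onset /g/.
V2 /y/ – V3 /a/: cluster /gr/ — /gr/ is itself a permitted onset, so the whole cluster goes right; preceding coda = ∅.
V3 /a/ – V4 /o/: /br/ — entire cluster is a permitted onset → onset /br/, coda ∅.
Syllabification: brah.gy.gra.bro.
The second /b/ is in the onset of syllable 4 (/bro/).

4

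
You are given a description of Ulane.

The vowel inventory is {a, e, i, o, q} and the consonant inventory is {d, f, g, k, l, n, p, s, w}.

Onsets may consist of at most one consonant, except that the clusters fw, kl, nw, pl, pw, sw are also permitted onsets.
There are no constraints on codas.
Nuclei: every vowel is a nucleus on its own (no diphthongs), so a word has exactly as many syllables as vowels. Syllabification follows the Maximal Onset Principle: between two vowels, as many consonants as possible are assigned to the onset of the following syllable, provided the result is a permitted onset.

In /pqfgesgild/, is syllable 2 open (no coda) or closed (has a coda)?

Nuclei (vowels): q, e, i → 3 syllables.
Between /q/ (V1) and /e/ (V2): /fg/ splits as /f/ + /g/ (/g/ is the longest suffix that is a licit onset).
Between /e/ (V2) and /i/ (V3): /sg/ splits as /s/ + /g/ (/g/ is the longest suffix that is a licit onset).
Putting it together: pqf.ges.gild.
Syllable 2 is /ges/ with coda /s/, so it is closed.

closed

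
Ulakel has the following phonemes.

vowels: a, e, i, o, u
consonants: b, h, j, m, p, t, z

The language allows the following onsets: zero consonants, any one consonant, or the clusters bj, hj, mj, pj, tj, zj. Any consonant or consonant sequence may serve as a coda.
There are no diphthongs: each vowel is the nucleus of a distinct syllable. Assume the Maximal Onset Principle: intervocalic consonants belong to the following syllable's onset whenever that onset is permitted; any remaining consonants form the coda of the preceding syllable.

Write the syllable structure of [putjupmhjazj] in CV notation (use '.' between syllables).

Vowels present: u, u, a; each is a nucleus, giving 3 syllables.
V1 /u/ – V2 /u/: /tj/ — entire cluster is a permitted onset → onset /tj/, coda ∅.
V2 /u/ – V3 /a/: /pmhj/ — longest licit onset from the right is /hj/, leaving /pm/ as coda.
Syllabification: pu.tjupm.hjazj.
Mapping each syllable to C/V: /pu/ → CV, /tjupm/ → CCVCC, /hjazj/ → CCVCC.

CV.CCVCC.CCVCC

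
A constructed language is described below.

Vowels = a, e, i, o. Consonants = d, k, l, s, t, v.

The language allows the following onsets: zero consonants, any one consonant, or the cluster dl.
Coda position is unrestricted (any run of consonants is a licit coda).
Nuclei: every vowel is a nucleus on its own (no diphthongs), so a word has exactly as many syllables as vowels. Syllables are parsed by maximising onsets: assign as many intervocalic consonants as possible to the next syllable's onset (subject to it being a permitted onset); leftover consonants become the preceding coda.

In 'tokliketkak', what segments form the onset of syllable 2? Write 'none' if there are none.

Vowels present: o, i, e, a; each is a nucleus, giving 4 syllables.
V1 /o/ – V2 /i/: /kl/ splits as /k/ + /l/ (/l/ is the longest suffix that is a licit onset).
V2 /i/ – V3 /e/: just /k/ — single C goes to the following onset.
V3 /e/ – V4 /a/: /tk/; trying suffixes from longest down, /k/ is the first permitted one, so coda /t/ | onset /k/.
So the parse is tok.li.ket.kak.
Syllable 2 is /li/: onset /l/, nucleus /i/, coda ∅.

l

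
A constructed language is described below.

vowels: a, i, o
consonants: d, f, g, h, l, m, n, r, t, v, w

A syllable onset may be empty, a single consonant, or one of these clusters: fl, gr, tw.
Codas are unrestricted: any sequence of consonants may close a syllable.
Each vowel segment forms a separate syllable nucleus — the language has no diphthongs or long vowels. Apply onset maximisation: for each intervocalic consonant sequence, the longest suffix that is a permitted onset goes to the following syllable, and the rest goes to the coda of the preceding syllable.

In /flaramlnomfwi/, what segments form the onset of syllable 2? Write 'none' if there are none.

Nuclei (vowels): a, a, o, i → 4 syllables.
V1 /a/ – V2 /a/: /r/ → onset of the next syllable (single consonants are always licit onsets).
V2 /a/ – V3 /o/: /mln/ splits as /ml/ + /n/ (/n/ is the longest suffix that is a licit onset).
V3 /o/ – V4 /i/: /mfw/ — longest licit onset from the right is /w/, leaving /mf/ as coda.
Putting it together: fla.raml.nomf.wi.
Syllable 2 is /raml/: onset /r/, nucleus /a/, coda /ml/.

r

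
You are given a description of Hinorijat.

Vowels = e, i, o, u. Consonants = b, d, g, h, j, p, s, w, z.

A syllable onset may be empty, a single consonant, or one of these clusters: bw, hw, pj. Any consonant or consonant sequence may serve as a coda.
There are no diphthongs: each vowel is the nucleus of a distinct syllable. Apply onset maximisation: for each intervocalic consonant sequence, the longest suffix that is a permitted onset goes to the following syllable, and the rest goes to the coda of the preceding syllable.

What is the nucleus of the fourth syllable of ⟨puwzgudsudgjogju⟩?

o

Vowels present: u, u, u, o, u; each is a nucleus, giving 5 syllables.
The fourth nucleus (vowel 4 from the left) is /o/.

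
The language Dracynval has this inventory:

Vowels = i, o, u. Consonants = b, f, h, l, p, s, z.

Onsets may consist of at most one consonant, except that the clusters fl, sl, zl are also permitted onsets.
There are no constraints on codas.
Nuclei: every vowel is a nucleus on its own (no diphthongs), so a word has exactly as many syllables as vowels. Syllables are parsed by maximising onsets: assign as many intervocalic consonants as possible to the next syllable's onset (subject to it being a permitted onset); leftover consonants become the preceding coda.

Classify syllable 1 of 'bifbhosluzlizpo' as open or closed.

Nuclei (vowels): i, o, u, i, o → 5 syllables.
V1 /i/ – V2 /o/: /fbh/ splits as /fb/ + /h/ (/h/ is the longest suffix that is a licit onset).
V2 /o/ – V3 /u/: cluster /sl/ — /sl/ is itself a permitted onset, so the whole cluster goes right; preceding coda = ∅.
V3 /u/ – V4 /i/: cluster /zl/ — /zl/ is itself a permitted onset, so the whole cluster goes right; preceding coda = ∅.
V4 /i/ – V5 /o/: /zp/ — longest licit onset from the right is /p/, leaving /z/ as coda.
Putting it together: bifb.ho.slu.zliz.po.
Syllable 1 is /bifb/ with coda /fb/, so it is closed.

closed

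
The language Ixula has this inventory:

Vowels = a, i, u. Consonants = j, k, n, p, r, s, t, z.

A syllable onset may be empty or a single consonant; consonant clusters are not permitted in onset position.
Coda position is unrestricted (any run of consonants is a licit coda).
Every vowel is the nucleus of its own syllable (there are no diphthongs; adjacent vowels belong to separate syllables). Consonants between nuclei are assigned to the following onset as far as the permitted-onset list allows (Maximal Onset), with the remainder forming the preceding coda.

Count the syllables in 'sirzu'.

2

Nuclei (vowels): i, u → 2 syllables.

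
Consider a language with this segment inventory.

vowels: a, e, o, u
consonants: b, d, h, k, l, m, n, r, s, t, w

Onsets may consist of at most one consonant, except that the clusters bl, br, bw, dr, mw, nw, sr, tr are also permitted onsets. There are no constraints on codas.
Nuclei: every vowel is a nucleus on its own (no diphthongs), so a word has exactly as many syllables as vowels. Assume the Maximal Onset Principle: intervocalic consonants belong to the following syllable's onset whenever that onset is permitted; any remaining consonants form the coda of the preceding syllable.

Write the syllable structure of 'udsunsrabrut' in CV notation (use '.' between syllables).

VC.CVC.CCV.CCVC

Vowels present: u, u, a, u; each is a nucleus, giving 4 syllables.
/u…u/ gap (V1→V2): /ds/ — longest licit onset from the right is /s/, leaving /d/ as coda.
/u…a/ gap (V2→V3): cluster /nsr/ — the longest permitted-onset suffix is /sr/; onset = /sr/, preceding coda = /n/.
/a…u/ gap (V3→V4): /br/ is a licit onset in full, so it all attaches to the next syllable.
Putting it together: ud.sun.sra.brut.
Mapping each syllable to C/V: /ud/ → VC, /sun/ → CVC, /sra/ → CCV, /brut/ → CCVC.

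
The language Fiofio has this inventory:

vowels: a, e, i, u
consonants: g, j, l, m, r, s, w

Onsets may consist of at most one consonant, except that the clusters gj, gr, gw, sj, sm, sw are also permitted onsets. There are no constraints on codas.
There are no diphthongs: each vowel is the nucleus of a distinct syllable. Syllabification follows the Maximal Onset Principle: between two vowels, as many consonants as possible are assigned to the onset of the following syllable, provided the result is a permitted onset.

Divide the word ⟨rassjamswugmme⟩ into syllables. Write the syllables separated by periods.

Vowels present: a, a, u, e; each is a nucleus, giving 4 syllables.
σ1/σ2 boundary: /ssj/; trying suffixes from longest down, /sj/ is the first permitted one, so coda /s/ | onset /sj/.
σ2/σ3 boundary: cluster /msw/ — the longest permitted-onset suffix is /sw/; onset = /sw/, preceding coda = /m/.
σ3/σ4 boundary: cluster /gmm/ — the longest permitted-onset suffix is /m/; onset = /m/, preceding coda = /gm/.

ras.sjam.swugm.me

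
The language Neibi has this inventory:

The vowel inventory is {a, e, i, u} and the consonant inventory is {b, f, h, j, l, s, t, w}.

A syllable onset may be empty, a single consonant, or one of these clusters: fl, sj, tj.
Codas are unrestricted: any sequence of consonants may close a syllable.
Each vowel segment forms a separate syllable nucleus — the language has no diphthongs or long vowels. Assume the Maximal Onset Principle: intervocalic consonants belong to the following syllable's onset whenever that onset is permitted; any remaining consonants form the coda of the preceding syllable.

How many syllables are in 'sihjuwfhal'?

The vowels are i, u, a — 3 nuclei, so 3 syllables.

3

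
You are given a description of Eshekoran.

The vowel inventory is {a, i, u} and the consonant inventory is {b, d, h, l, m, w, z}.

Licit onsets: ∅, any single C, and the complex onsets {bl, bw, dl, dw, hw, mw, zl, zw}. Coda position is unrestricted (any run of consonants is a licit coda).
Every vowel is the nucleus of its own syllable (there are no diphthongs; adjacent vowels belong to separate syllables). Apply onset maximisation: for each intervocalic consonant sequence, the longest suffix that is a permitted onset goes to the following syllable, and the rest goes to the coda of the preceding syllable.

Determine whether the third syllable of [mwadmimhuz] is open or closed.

The vowels are a, i, u — 3 nuclei, so 3 syllables.
σ1/σ2 boundary: /dm/ — longest licit onset from the right is /m/, leaving /d/ as coda.
σ2/σ3 boundary: /mh/; trying suffixes from longest down, /h/ is the first permitted one, so coda /m/ | onset /h/.
Syllabification: mwad.mim.huz.
Syllable 3 is /huz/ with coda /z/, so it is closed.

closed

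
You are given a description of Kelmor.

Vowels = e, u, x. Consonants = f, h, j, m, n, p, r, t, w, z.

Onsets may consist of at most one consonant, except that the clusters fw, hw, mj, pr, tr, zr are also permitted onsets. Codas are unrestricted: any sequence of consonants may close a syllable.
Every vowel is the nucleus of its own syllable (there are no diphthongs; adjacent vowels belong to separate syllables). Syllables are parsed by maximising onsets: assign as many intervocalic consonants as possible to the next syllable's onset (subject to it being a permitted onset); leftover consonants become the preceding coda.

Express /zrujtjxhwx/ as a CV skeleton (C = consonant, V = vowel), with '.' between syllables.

CCVCC.CV.CCV

Nuclei (vowels): u, x, x → 3 syllables.
Between /u/ (V1) and /x/ (V2): cluster /jtj/ — the longest permitted-onset suffix is /j/; onset = /j/, preceding coda = /jt/.
Between /x/ (V2) and /x/ (V3): cluster /hw/ — /hw/ is itself a permitted onset, so the whole cluster goes right; preceding coda = ∅.
So the parse is zrujt.jx.hwx.
Mapping each syllable to C/V: /zrujt/ → CCVCC, /jx/ → CV, /hwx/ → CCV.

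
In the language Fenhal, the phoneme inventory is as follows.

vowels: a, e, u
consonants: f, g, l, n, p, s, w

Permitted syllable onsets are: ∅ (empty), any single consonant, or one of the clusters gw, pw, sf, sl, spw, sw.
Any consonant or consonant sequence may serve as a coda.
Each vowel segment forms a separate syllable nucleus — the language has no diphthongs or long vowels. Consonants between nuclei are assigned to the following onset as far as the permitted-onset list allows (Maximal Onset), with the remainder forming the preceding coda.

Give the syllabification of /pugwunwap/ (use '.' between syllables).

The vowels are u, u, a — 3 nuclei, so 3 syllables.
V1 /u/ – V2 /u/: /gw/ is a licit onset in full, so it all attaches to the next syllable.
V2 /u/ – V3 /a/: /nw/; trying suffixes from longest down, /w/ is the first permitted one, so coda /n/ | onset /w/.

pu.gwun.wap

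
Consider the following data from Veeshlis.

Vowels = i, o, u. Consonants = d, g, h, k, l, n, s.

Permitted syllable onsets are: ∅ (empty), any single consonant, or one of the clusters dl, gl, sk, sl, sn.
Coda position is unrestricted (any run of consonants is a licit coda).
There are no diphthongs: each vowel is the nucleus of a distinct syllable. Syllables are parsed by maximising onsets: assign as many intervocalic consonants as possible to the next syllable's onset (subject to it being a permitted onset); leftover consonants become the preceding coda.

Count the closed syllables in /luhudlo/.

0

The vowels are u, u, o — 3 nuclei, so 3 syllables.
/u…u/ gap (V1→V2): /h/ → onset of the next syllable (single consonants are always licit onsets).
/u…o/ gap (V2→V3): cluster /dl/ — /dl/ is itself a permitted onset, so the whole cluster goes right; preceding coda = ∅.
Syllabification: lu.hu.dlo.
Classifying each syllable: /lu/ (open), /hu/ (open), /dlo/ (open).
Closed syllables: 0.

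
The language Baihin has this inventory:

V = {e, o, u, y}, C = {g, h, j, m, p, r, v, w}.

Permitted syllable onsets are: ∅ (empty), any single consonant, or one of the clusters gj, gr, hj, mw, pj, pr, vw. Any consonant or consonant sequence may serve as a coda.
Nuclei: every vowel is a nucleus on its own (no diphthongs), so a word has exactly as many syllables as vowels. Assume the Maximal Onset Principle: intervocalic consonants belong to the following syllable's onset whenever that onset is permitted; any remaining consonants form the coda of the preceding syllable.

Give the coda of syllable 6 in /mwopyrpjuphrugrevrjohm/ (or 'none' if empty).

hm

Nuclei (vowels): o, y, u, u, e, o → 6 syllables.
Between /o/ (V1) and /y/ (V2): just /p/ — single C goes to the following onset.
Between /y/ (V2) and /u/ (V3): cluster /rpj/ — the longest permitted-onset suffix is /pj/; onset = /pj/, preceding coda = /r/.
Between /u/ (V3) and /u/ (V4): /phr/ — longest licit onset from the right is /r/, leaving /ph/ as coda.
Between /u/ (V4) and /e/ (V5): cluster /gr/ — /gr/ is itself a permitted onset, so the whole cluster goes right; preceding coda = ∅.
Between /e/ (V5) and /o/ (V6): /vrj/ splits as /vr/ + /j/ (/j/ is the longest suffix that is a licit onset).
Result: mwo.pyr.pjuph.ru.grevr.johm.
Syllable 6 is /johm/: onset /j/, nucleus /o/, coda /hm/.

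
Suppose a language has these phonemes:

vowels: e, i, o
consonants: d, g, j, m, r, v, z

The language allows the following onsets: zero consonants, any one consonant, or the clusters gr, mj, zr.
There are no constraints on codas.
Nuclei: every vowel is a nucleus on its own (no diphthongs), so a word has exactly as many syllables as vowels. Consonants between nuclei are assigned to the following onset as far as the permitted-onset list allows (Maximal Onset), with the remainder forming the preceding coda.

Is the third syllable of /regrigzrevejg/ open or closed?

Nuclei (vowels): e, i, e, e → 4 syllables.
/e…i/ gap (V1→V2): cluster /gr/ — /gr/ is itself a permitted onset, so the whole cluster goes right; preceding coda = ∅.
/i…e/ gap (V2→V3): cluster /gzr/ — the longest permitted-onset suffix is /zr/; onset = /zr/, preceding coda = /g/.
/e…e/ gap (V3→V4): /v/ → onset of the next syllable (single consonants are always licit onsets).
Putting it together: re.grig.zre.vejg.
Syllable 3 is /zre/; it ends in its nucleus with no coda, so it is open.

open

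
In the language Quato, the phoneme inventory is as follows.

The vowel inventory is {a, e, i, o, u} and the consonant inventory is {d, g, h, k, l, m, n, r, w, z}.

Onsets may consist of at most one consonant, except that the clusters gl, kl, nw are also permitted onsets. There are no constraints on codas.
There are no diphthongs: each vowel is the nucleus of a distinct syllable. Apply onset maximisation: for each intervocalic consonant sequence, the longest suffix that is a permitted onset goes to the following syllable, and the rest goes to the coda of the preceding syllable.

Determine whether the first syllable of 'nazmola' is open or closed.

closed

Nuclei (vowels): a, o, a → 3 syllables.
/a…o/ gap (V1→V2): /zm/ — longest licit onset from the right is /m/, leaving /z/ as coda.
/o…a/ gap (V2→V3): just /l/ — single C goes to the following onset.
So the parse is naz.mo.la.
Syllable 1 is /naz/ with coda /z/, so it is closed.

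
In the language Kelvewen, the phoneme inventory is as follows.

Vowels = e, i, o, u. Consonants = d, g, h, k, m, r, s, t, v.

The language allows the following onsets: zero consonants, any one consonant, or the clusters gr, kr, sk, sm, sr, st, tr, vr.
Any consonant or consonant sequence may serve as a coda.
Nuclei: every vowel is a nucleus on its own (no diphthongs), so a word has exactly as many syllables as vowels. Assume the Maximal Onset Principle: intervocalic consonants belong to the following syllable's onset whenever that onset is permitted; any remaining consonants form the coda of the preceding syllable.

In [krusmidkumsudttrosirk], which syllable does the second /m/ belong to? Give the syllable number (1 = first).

3

Vowels present: u, i, u, u, o, i; each is a nucleus, giving 6 syllables.
V1 /u/ – V2 /i/: cluster /sm/ — /sm/ is itself a permitted onset, so the whole cluster goes right; preceding coda = ∅.
V2 /i/ – V3 /u/: /dk/ — longest licit onset from the right is /k/, leaving /d/ as coda.
V3 /u/ – V4 /u/: /ms/ — longest licit onset from the right is /s/, leaving /m/ as coda.
V4 /u/ – V5 /o/: /dttr/ — longest licit onset from the right is /tr/, leaving /dt/ as coda.
V5 /o/ – V6 /i/: just /s/ — single C goes to the following onset.
So the parse is kru.smid.kum.sudt.tro.sirk.
The second /m/ is in the coda of syllable 3 (/kum/).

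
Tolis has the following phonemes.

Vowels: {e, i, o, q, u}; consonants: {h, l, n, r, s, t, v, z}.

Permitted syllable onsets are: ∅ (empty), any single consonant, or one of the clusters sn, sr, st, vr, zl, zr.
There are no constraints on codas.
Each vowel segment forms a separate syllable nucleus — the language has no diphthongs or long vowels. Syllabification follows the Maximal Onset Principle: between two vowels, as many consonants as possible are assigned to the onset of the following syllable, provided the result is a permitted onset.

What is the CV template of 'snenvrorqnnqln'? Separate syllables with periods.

CCVC.CCV.CVC.CVCC

The vowels are e, o, q, q — 4 nuclei, so 4 syllables.
V1 /e/ – V2 /o/: /nvr/; trying suffixes from longest down, /vr/ is the first permitted one, so coda /n/ | onset /vr/.
V2 /o/ – V3 /q/: just /r/ — single C goes to the following onset.
V3 /q/ – V4 /q/: /nn/; trying suffixes from longest down, /n/ is the first permitted one, so coda /n/ | onset /n/.
Putting it together: snen.vro.rqn.nqln.
Mapping each syllable to C/V: /snen/ → CCVC, /vro/ → CCV, /rqn/ → CVC, /nqln/ → CVCC.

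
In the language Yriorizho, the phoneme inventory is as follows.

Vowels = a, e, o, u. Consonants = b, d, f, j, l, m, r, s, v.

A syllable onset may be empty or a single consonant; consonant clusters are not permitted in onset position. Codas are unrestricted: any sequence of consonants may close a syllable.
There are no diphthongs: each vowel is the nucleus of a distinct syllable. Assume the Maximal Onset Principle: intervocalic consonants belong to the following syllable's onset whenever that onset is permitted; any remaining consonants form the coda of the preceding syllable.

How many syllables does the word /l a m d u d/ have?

The vowels are a, u — 2 nuclei, so 2 syllables.

2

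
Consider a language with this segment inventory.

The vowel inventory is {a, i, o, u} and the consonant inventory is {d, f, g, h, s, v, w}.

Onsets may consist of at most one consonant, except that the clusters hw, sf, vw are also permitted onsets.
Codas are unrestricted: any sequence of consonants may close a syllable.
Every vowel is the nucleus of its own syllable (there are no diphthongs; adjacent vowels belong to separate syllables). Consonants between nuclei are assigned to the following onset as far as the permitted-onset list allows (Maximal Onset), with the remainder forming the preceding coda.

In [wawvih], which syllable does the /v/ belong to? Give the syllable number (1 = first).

The vowels are a, i — 2 nuclei, so 2 syllables.
Between /a/ (V1) and /i/ (V2): cluster /wv/ — the longest permitted-onset suffix is /v/; onset = /v/, preceding coda = /w/.
Syllabification: waw.vih.
The /v/ is in the onset of syllable 2 (/vih/).

2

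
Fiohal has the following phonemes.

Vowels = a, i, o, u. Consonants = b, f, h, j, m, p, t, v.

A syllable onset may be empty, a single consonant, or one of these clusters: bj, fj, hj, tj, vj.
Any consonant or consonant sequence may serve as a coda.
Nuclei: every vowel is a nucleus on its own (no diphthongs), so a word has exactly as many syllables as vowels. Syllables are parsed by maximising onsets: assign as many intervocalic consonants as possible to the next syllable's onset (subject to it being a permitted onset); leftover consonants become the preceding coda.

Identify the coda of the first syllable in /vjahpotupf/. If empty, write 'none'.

h

Vowels present: a, o, u; each is a nucleus, giving 3 syllables.
V1 /a/ – V2 /o/: cluster /hp/ — the longest permitted-onset suffix is /p/; onset = /p/, preceding coda = /h/.
V2 /o/ – V3 /u/: /t/ → onset of the next syllable (single consonants are always licit onsets).
Syllabification: vjah.po.tupf.
Syllable 1 is /vjah/: onset /vj/, nucleus /a/, coda /h/.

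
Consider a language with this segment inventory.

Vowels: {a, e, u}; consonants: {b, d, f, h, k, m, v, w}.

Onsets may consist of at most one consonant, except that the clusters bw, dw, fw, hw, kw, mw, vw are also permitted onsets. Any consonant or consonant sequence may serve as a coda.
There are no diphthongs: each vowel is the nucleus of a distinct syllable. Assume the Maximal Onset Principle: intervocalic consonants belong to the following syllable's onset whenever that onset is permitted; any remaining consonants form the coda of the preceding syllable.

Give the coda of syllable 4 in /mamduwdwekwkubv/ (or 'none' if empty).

The vowels are a, u, e, u — 4 nuclei, so 4 syllables.
V1 /a/ – V2 /u/: cluster /md/ — the longest permitted-onset suffix is /d/; onset = /d/, preceding coda = /m/.
V2 /u/ – V3 /e/: /wdw/ splits as /w/ + /dw/ (/dw/ is the longest suffix that is a licit onset).
V3 /e/ – V4 /u/: cluster /kwk/ — the longest permitted-onset suffix is /k/; onset = /k/, preceding coda = /kw/.
Result: mam.duw.dwekw.kubv.
Syllable 4 is /kubv/: onset /k/, nucleus /u/, coda /bv/.

bv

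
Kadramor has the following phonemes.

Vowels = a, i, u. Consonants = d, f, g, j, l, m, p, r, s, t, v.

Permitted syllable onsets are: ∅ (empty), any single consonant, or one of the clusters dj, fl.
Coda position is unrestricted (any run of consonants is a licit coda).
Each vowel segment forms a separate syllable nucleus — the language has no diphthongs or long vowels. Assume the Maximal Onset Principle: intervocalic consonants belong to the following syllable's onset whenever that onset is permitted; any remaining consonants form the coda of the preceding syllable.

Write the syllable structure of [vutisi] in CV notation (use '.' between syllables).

CV.CV.CV

Nuclei (vowels): u, i, i → 3 syllables.
σ1/σ2 boundary: just /t/ — single C goes to the following onset.
σ2/σ3 boundary: /s/ is a single consonant, so it becomes the next onset.
Result: vu.ti.si.
Mapping each syllable to C/V: /vu/ → CV, /ti/ → CV, /si/ → CV.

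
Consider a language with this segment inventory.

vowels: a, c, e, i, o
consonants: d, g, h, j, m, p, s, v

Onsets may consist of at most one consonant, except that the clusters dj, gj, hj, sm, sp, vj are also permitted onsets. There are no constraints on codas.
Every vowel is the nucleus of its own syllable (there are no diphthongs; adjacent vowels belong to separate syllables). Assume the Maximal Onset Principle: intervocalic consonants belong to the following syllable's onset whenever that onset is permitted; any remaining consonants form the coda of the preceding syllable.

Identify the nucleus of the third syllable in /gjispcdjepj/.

The vowels are i, c, e — 3 nuclei, so 3 syllables.
The third nucleus (vowel 3 from the left) is /e/.

e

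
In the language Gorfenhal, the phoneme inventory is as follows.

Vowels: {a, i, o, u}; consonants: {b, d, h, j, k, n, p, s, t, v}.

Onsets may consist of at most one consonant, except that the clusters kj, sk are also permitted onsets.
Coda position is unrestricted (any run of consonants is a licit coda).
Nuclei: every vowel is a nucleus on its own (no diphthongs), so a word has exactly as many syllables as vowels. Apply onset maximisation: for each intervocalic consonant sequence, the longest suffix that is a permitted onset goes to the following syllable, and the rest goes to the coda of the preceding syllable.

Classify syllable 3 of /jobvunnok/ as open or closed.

closed

The vowels are o, u, o — 3 nuclei, so 3 syllables.
V1 /o/ – V2 /u/: /bv/ splits as /b/ + /v/ (/v/ is the longest suffix that is a licit onset).
V2 /u/ – V3 /o/: /nn/ splits as /n/ + /n/ (/n/ is the longest suffix that is a licit onset).
Result: job.vun.nok.
Syllable 3 is /nok/ with coda /k/, so it is closed.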